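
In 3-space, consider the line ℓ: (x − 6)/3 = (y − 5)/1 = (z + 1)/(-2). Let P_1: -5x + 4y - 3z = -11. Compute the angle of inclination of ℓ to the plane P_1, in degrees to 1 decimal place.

ℓ has direction (3, 1, -2) through (6, 5, -1).
sin θ = |n·v| / (|n||v|) = |-5| / (√50 · √14) = 0.18898.
θ ≈ 10.9°.

10.9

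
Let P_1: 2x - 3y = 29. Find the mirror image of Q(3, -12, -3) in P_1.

λ = (n·Q − d)/|n|² = (42 − 29)/13 = 1.
Reflection = Q − 2λn = (3, -12, -3) − 2·(2, -3, 0) = (-1, -6, -3).

(-1, -6, -3)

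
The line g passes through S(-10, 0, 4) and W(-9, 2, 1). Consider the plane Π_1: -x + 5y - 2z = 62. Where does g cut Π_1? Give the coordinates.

A direction vector for g is W − S = (1, 2, -3).
Substitute r = (-10, 0, 4) + t(1, 2, -3) into the plane: 2 + 15t = 62, so t = 4.
Intersection: (-10, 0, 4) + 4·(1, 2, -3) = (-6, 8, -8).

(-6, 8, -8)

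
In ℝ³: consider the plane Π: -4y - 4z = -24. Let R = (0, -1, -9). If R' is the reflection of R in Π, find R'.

(0, 15, 7)

λ = (n·R − d)/|n|² = (40 − (-24))/32 = 2.
Reflection = R − 2λn = (0, -1, -9) − 4·(0, -4, -4) = (0, 15, 7).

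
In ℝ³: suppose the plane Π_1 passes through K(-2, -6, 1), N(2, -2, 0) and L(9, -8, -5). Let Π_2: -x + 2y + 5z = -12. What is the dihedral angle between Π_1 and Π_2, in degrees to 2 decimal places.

KN = (4, 4, -1), KL = (11, -2, -6); a normal to Π_1 is KN × KL = (-26, 13, -52).
Using K: Π_1 has equation -26x + 13y - 52z = -78.
cos θ = |n₁·n₂| / (|n₁||n₂|) = |-208| / (√3549 · √30).
θ = arccos(0.63746) ≈ 50.40°.

50.40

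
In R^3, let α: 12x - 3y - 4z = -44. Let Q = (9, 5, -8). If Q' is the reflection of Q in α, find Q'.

λ = (n·Q − d)/|n|² = (125 − (-44))/169 = 1.
Reflection = Q − 2λn = (9, 5, -8) − 2·(12, -3, -4) = (-15, 11, 0).

(-15, 11, 0)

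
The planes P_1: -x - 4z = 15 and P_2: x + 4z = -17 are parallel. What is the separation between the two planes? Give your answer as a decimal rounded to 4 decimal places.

Rescale P_2 by 1/(-1): -x - 4z = 17. Then distance = |15 − 17| / √17 ≈ 0.4851.

0.4851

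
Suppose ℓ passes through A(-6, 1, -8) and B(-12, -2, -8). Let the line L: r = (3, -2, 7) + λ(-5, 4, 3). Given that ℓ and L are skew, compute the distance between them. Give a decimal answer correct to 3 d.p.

A direction vector for ℓ is B − A = (-6, -3, 0).
Common perpendicular direction n = (-6, -3, 0) × (-5, 4, 3) = (-9, 18, -39).
With w = (3, -2, 7) − (-6, 1, -8) = (9, -3, 15), w · n = -720.
Distance = |w · n| / |n| = |-720| / √1926 ≈ 16.406.

16.406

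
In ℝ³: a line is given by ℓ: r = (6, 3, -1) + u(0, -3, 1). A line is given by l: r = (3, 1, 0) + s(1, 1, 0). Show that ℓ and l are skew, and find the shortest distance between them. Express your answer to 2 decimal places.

Common perpendicular direction n = (0, -3, 1) × (1, 1, 0) = (-1, 1, 3).
With w = (3, 1, 0) − (6, 3, -1) = (-3, -2, 1), w · n = 4.
Since n ≠ 0 the lines are not parallel, and w · n = 4 ≠ 0 so they do not intersect; hence they are skew.
Distance = |w · n| / |n| = |4| / √11 ≈ 1.21.

1.21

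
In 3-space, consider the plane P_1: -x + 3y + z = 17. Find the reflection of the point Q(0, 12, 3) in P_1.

(4, 0, -1)

λ = (n·Q − d)/|n|² = (39 − 17)/11 = 2.
Reflection = Q − 2λn = (0, 12, 3) − 4·(-1, 3, 1) = (4, 0, -1).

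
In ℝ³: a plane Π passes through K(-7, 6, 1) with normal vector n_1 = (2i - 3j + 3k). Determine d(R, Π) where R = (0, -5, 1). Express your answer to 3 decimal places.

10.020

Π: n_1·r = n_1·K gives 2x - 3y + 3z = -29.
n·R − d = (2)·(0) + (-3)·(-5) + (3)·(1) − (-29) = 47; |n| = √22.
Distance = |47| / √22 = 47/√22 ≈ 10.020.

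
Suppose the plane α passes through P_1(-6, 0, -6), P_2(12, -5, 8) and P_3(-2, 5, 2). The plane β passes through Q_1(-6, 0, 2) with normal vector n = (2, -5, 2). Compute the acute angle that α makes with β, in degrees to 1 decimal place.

64.6

P_1P_2 = (18, -5, 14), P_1P_3 = (4, 5, 8); a normal to α is P_1P_2 × P_1P_3 = (-110, -88, 110).
Using P_1: α has equation -110x - 88y + 110z = 0.
β: n·r = n·Q_1 gives 2x - 5y + 2z = -8.
cos θ = |n₁·n₂| / (|n₁||n₂|) = |440| / (√31944 · √33).
θ = arccos(0.42855) ≈ 64.6°.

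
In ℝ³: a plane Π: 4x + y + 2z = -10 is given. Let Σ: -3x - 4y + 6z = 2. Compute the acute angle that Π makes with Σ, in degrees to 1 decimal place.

83.6

cos θ = |n₁·n₂| / (|n₁||n₂|) = |-4| / (√21 · √61).
θ = arccos(0.11176) ≈ 83.6°.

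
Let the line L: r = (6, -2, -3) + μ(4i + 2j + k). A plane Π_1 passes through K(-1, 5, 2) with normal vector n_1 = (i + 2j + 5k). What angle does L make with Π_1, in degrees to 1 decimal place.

31.2

Π_1: n_1·r = n_1·K gives x + 2y + 5z = 19.
sin θ = |n·v| / (|n||v|) = |13| / (√30 · √21) = 0.51793.
θ ≈ 31.2°.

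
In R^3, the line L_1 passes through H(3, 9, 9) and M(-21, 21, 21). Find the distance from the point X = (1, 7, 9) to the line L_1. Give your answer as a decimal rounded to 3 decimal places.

A direction vector for L_1 is M − H = (-24, 12, 12).
Taking (3, 9, 9) on L_1 with direction v = (-24, 12, 12): w = X − (3, 9, 9) = (-2, -2, 0), and w × v = (-24, 24, -72).
Distance = |w × v| / |v| = √6336 / √864 ≈ 2.708.

2.708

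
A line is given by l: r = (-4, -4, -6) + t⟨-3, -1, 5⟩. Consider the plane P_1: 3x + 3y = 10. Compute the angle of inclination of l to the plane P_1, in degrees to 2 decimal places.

28.56

sin θ = |n·v| / (|n||v|) = |-12| / (√18 · √35) = 0.47809.
θ ≈ 28.56°.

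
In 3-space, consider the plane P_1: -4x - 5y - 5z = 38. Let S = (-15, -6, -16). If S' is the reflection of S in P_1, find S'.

(1, 14, 4)

λ = (n·S − d)/|n|² = (170 − 38)/66 = 2.
Reflection = S − 2λn = (-15, -6, -16) − 4·(-4, -5, -5) = (1, 14, 4).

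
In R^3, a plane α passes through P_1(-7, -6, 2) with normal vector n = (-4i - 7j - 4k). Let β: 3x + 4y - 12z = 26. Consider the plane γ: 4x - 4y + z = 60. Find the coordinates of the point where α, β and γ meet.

(6, -10, -4)

α: n·r = n·P_1 gives -4x - 7y - 4z = 62.
Solving the 3×3 linear system -4x - 7y - 4z = 62, 3x + 4y - 12z = 26, 4x - 4y + z = 60 (e.g. by elimination or Cramer's rule, determinant = 645) gives (6, -10, -4).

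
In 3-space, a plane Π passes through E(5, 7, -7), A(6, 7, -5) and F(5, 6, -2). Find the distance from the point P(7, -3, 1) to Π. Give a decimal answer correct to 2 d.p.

EA = (1, 0, 2), EF = (0, -1, 5); a normal to Π is EA × EF = (2, -5, -1).
Using E: Π has equation 2x - 5y - z = -18.
n·P − d = (2)·(7) + (-5)·(-3) + (-1)·(1) − (-18) = 46; |n| = √30.
Distance = |46| / √30 = 46/√30 ≈ 8.40.

8.40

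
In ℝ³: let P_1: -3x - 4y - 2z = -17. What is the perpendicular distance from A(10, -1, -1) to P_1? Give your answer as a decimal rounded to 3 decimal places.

1.300

n·A − d = (-3)·(10) + (-4)·(-1) + (-2)·(-1) − (-17) = -7; |n| = √29.
Distance = |-7| / √29 = 7/√29 ≈ 1.300.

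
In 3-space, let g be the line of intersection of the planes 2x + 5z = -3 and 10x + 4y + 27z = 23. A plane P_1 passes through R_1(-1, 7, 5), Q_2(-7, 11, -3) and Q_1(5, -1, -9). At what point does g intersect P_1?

Direction of g: (2, 0, 5) × (10, 4, 27) = (-20, -4, 8).
A point on g: solving the two plane equations with x = 16 gives (16, 13, -7).
R_1Q_2 = (-6, 4, -8), R_1Q_1 = (6, -8, -14); a normal to P_1 is R_1Q_2 × R_1Q_1 = (-120, -132, 24).
Using R_1: P_1 has equation -120x - 132y + 24z = -684.
Substitute r = (16, 13, -7) + t(-20, -4, 8) into the plane: -3804 + 3120t = -684, so t = 1.
Intersection: (16, 13, -7) + 1·(-20, -4, 8) = (-4, 9, 1).

(-4, 9, 1)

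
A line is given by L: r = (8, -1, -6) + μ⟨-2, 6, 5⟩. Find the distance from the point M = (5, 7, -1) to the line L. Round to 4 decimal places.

1.4088

Taking (8, -1, -6) on L with direction v = (-2, 6, 5): w = M − (8, -1, -6) = (-3, 8, 5), and w × v = (10, 5, -2).
Distance = |w × v| / |v| = √129 / √65 ≈ 1.4088.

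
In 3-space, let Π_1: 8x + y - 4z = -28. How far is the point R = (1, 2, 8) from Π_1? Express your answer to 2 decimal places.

0.67

n·R − d = (8)·(1) + (1)·(2) + (-4)·(8) − (-28) = 6; |n| = √81.
Distance = |6| / √81 = 6/√81 ≈ 0.67.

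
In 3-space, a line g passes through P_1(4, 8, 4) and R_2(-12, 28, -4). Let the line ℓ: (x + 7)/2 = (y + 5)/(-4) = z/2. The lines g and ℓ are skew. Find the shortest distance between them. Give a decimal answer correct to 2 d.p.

A direction vector for g is R_2 − P_1 = (-16, 20, -8).
ℓ has direction (2, -4, 2) through (-7, -5, 0).
Common perpendicular direction n = (-16, 20, -8) × (2, -4, 2) = (8, 16, 24).
With w = (-7, -5, 0) − (4, 8, 4) = (-11, -13, -4), w · n = -392.
Distance = |w · n| / |n| = |-392| / √896 ≈ 13.10.

13.10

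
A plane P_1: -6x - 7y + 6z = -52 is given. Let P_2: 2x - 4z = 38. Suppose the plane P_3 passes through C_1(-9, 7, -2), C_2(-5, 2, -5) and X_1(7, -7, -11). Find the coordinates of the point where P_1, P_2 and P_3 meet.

C_1C_2 = (4, -5, -3), C_1X_1 = (16, -14, -9); a normal to P_3 is C_1C_2 × C_1X_1 = (3, -12, 24).
Using C_1: P_3 has equation 3x - 12y + 24z = -159.
Solving the 3×3 linear system -6x - 7y + 6z = -52, 2x - 4z = 38, 3x - 12y + 24z = -159 (e.g. by elimination or Cramer's rule, determinant = 564) gives (3, -2, -8).

(3, -2, -8)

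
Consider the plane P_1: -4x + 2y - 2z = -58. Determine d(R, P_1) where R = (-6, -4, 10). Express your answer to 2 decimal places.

n·R − d = (-4)·(-6) + (2)·(-4) + (-2)·(10) − (-58) = 54; |n| = √24.
Distance = |54| / √24 = 54/√24 ≈ 11.02.

11.02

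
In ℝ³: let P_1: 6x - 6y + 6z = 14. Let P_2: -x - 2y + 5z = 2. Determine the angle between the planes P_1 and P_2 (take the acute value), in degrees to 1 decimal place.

cos θ = |n₁·n₂| / (|n₁||n₂|) = |36| / (√108 · √30).
θ = arccos(0.63246) ≈ 50.8°.

50.8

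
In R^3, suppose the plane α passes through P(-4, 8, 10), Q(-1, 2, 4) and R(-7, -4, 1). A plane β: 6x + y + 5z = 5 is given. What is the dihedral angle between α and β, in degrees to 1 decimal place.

PQ = (3, -6, -6), PR = (-3, -12, -9); a normal to α is PQ × PR = (-18, 45, -54).
Using P: α has equation -18x + 45y - 54z = -108.
cos θ = |n₁·n₂| / (|n₁||n₂|) = |-333| / (√5265 · √62).
θ = arccos(0.58284) ≈ 54.3°.

54.3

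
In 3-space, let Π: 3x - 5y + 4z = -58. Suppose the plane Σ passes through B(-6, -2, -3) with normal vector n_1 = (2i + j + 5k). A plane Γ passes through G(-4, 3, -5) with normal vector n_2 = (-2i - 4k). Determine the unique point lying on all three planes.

(0, 6, -7)

Σ: n_1·r = n_1·B gives 2x + y + 5z = -29.
Γ: n_2·r = n_2·G gives -2x - 4z = 28.
Solving the 3×3 linear system 3x - 5y + 4z = -58, 2x + y + 5z = -29, -2x - 4z = 28 (e.g. by elimination or Cramer's rule, determinant = 6) gives (0, 6, -7).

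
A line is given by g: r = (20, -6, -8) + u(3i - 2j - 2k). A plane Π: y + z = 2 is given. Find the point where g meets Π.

(8, 2, 0)

Substitute r = (20, -6, -8) + t(3, -2, -2) into the plane: -14 + (-4)t = 2, so t = -4.
Intersection: (20, -6, -8) + (-4)·(3, -2, -2) = (8, 2, 0).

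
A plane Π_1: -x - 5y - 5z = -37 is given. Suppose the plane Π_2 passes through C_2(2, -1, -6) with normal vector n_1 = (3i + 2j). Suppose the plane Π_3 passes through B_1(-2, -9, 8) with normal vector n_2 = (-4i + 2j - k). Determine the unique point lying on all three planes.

(2, -1, 8)

Π_2: n_1·r = n_1·C_2 gives 3x + 2y = 4.
Π_3: n_2·r = n_2·B_1 gives -4x + 2y - z = -18.
Solving the 3×3 linear system -x - 5y - 5z = -37, 3x + 2y = 4, -4x + 2y - z = -18 (e.g. by elimination or Cramer's rule, determinant = -83) gives (2, -1, 8).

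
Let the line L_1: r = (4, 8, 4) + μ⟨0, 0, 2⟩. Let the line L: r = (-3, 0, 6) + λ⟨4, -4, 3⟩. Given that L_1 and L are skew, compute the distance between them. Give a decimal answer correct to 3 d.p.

10.607

Common perpendicular direction n = (0, 0, 2) × (4, -4, 3) = (8, 8, 0).
With w = (-3, 0, 6) − (4, 8, 4) = (-7, -8, 2), w · n = -120.
Distance = |w · n| / |n| = |-120| / √128 ≈ 10.607.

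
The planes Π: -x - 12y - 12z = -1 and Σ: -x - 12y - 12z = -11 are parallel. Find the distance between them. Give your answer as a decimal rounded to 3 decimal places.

0.588

Same normal n = (-1, -12, -12) with |n| = √289; distance = |-1 − (-11)| / |n| = 10/√289 ≈ 0.588.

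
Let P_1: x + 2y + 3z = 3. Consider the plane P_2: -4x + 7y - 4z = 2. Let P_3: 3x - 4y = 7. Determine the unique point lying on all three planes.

Solving the 3×3 linear system x + 2y + 3z = 3, -4x + 7y - 4z = 2, 3x - 4y = 7 (e.g. by elimination or Cramer's rule, determinant = -55) gives (5, 2, -2).

(5, 2, -2)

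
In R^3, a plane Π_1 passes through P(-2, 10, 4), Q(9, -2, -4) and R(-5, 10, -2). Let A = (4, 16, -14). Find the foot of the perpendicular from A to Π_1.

PQ = (11, -12, -8), PR = (-3, 0, -6); a normal to Π_1 is PQ × PR = (72, 90, -36).
Using P: Π_1 has equation 72x + 90y - 36z = 612.
Foot = A − λn with λ = (n·A − d)/|n|² = (2232 − 612)/14580 = 1/9.
Foot = (4, 16, -14) − (1/9)·(72, 90, -36) = (-4, 6, -10).

(-4, 6, -10)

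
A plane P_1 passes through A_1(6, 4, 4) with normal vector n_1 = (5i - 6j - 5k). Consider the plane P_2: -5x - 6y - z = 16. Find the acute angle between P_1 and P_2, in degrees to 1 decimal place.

P_1: n_1·r = n_1·A_1 gives 5x - 6y - 5z = -14.
cos θ = |n₁·n₂| / (|n₁||n₂|) = |16| / (√86 · √62).
θ = arccos(0.21912) ≈ 77.3°.

77.3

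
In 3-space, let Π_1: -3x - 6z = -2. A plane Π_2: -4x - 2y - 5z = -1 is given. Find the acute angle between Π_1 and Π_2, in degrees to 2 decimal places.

cos θ = |n₁·n₂| / (|n₁||n₂|) = |42| / (√45 · √45).
θ = arccos(0.93333) ≈ 21.04°.

21.04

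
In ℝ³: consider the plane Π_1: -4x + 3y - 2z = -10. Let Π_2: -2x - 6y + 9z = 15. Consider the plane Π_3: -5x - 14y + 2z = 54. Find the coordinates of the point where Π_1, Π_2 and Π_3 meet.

(0, -4, -1)

Solving the 3×3 linear system -4x + 3y - 2z = -10, -2x - 6y + 9z = 15, -5x - 14y + 2z = 54 (e.g. by elimination or Cramer's rule, determinant = -575) gives (0, -4, -1).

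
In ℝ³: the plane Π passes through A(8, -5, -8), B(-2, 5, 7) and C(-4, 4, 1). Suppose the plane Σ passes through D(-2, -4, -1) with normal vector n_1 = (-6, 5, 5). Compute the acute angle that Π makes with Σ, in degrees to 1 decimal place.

88.2

AB = (-10, 10, 15), AC = (-12, 9, 9); a normal to Π is AB × AC = (-45, -90, 30).
Using A: Π has equation -45x - 90y + 30z = -150.
Σ: n_1·r = n_1·D gives -6x + 5y + 5z = -13.
cos θ = |n₁·n₂| / (|n₁||n₂|) = |-30| / (√11025 · √86).
θ = arccos(0.03081) ≈ 88.2°.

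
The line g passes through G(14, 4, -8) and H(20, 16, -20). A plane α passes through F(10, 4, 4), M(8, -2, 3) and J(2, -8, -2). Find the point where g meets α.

A direction vector for g is H − G = (6, 12, -12).
FM = (-2, -6, -1), FJ = (-8, -12, -6); a normal to α is FM × FJ = (24, -4, -24).
Using F: α has equation 24x - 4y - 24z = 128.
Substitute r = (14, 4, -8) + t(6, 12, -12) into the plane: 512 + 384t = 128, so t = -1.
Intersection: (14, 4, -8) + (-1)·(6, 12, -12) = (8, -8, 4).

(8, -8, 4)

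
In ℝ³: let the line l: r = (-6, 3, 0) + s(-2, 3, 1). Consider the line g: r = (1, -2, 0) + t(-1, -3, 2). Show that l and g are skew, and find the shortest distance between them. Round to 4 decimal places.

3.6707

Common perpendicular direction n = (-2, 3, 1) × (-1, -3, 2) = (9, 3, 9).
With w = (1, -2, 0) − (-6, 3, 0) = (7, -5, 0), w · n = 48.
Since n ≠ 0 the lines are not parallel, and w · n = 48 ≠ 0 so they do not intersect; hence they are skew.
Distance = |w · n| / |n| = |48| / √171 ≈ 3.6707.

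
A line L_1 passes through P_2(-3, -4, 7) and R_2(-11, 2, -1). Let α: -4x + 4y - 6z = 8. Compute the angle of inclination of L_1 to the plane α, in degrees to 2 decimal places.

A direction vector for L_1 is R_2 − P_2 = (-8, 6, -8).
sin θ = |n·v| / (|n||v|) = |104| / (√68 · √164) = 0.98482.
θ ≈ 80.00°.

80.00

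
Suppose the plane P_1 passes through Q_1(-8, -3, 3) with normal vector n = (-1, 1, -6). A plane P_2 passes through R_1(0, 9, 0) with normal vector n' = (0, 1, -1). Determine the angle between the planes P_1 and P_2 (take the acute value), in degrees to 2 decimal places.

36.59

P_1: n·r = n·Q_1 gives -x + y - 6z = -13.
P_2: n'·r = n'·R_1 gives y - z = 9.
cos θ = |n₁·n₂| / (|n₁||n₂|) = |7| / (√38 · √2).
θ = arccos(0.80296) ≈ 36.59°.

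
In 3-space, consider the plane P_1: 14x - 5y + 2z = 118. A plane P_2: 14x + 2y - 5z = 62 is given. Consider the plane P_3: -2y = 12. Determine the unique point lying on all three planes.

(6, -6, 2)

Solving the 3×3 linear system 14x - 5y + 2z = 118, 14x + 2y - 5z = 62, -2y = 12 (e.g. by elimination or Cramer's rule, determinant = -196) gives (6, -6, 2).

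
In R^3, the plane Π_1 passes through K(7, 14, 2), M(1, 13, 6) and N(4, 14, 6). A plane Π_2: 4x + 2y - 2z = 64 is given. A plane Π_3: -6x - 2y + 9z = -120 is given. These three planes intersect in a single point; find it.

KM = (-6, -1, 4), KN = (-3, 0, 4); a normal to Π_1 is KM × KN = (-4, 12, -3).
Using K: Π_1 has equation -4x + 12y - 3z = 134.
Solving the 3×3 linear system -4x + 12y - 3z = 134, 4x + 2y - 2z = 64, -6x - 2y + 9z = -120 (e.g. by elimination or Cramer's rule, determinant = -356) gives (7, 12, -6).

(7, 12, -6)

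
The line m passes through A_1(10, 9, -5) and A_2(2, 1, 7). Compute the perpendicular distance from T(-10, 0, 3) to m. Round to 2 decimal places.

12.23

A direction vector for m is A_2 − A_1 = (-8, -8, 12).
Taking (10, 9, -5) on m with direction v = (-8, -8, 12): w = T − (10, 9, -5) = (-20, -9, 8), and w × v = (-44, 176, 88).
Distance = |w × v| / |v| = √40656 / √272 ≈ 12.23.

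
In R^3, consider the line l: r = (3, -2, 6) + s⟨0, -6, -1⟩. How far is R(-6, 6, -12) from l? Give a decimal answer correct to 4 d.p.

Taking (3, -2, 6) on l with direction v = (0, -6, -1): w = R − (3, -2, 6) = (-9, 8, -18), and w × v = (-116, -9, 54).
Distance = |w × v| / |v| = √16453 / √37 ≈ 21.0873.

21.0873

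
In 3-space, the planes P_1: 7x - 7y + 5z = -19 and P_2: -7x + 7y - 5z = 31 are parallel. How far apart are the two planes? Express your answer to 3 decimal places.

1.082

Rescale P_2 by 1/(-1): 7x - 7y + 5z = -31. Then distance = |-19 − (-31)| / √123 ≈ 1.082.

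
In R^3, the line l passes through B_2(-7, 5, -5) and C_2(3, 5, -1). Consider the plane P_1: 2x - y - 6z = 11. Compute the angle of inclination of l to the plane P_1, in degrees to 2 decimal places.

3.33

A direction vector for l is C_2 − B_2 = (10, 0, 4).
sin θ = |n·v| / (|n||v|) = |-4| / (√41 · √116) = 0.05800.
θ ≈ 3.33°.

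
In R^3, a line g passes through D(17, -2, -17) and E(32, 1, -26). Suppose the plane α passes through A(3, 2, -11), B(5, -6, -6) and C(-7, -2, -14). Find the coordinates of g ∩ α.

(2, -5, -8)

A direction vector for g is E − D = (15, 3, -9).
AB = (2, -8, 5), AC = (-10, -4, -3); a normal to α is AB × AC = (44, -44, -88).
Using A: α has equation 44x - 44y - 88z = 1012.
Substitute r = (17, -2, -17) + t(15, 3, -9) into the plane: 2332 + 1320t = 1012, so t = -1.
Intersection: (17, -2, -17) + (-1)·(15, 3, -9) = (2, -5, -8).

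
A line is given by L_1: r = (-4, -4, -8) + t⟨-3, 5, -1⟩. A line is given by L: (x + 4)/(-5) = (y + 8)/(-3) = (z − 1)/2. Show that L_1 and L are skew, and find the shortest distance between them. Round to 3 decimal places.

L has direction (-5, -3, 2) through (-4, -8, 1).
Common perpendicular direction n = (-3, 5, -1) × (-5, -3, 2) = (7, 11, 34).
With w = (-4, -8, 1) − (-4, -4, -8) = (0, -4, 9), w · n = 262.
Since n ≠ 0 the lines are not parallel, and w · n = 262 ≠ 0 so they do not intersect; hence they are skew.
Distance = |w · n| / |n| = |262| / √1326 ≈ 7.195.

7.195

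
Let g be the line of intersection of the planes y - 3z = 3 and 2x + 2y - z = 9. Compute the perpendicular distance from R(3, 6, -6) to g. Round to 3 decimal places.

6.871

Direction of g: (0, 1, -3) × (2, 2, -1) = (5, -6, -2).
A point on g: solving the two plane equations with x = 4 gives (4, 0, -1).
Taking (4, 0, -1) on g with direction v = (5, -6, -2): w = R − (4, 0, -1) = (-1, 6, -5), and w × v = (-42, -27, -24).
Distance = |w × v| / |v| = √3069 / √65 ≈ 6.871.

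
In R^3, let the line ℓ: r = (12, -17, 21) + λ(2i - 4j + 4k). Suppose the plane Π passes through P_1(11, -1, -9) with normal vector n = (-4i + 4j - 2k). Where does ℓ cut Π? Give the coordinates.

Π: n·r = n·P_1 gives -4x + 4y - 2z = -30.
Substitute r = (12, -17, 21) + t(2, -4, 4) into the plane: -158 + (-32)t = -30, so t = -4.
Intersection: (12, -17, 21) + (-4)·(2, -4, 4) = (4, -1, 5).

(4, -1, 5)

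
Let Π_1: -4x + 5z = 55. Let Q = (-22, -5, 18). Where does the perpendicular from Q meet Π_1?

Foot = Q − λn with λ = (n·Q − d)/|n|² = (178 − 55)/41 = 3.
Foot = (-22, -5, 18) − 3·(-4, 0, 5) = (-10, -5, 3).

(-10, -5, 3)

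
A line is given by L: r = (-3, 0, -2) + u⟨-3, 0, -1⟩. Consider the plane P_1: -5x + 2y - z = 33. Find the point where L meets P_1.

(-6, 0, -3)

Substitute r = (-3, 0, -2) + t(-3, 0, -1) into the plane: 17 + 16t = 33, so t = 1.
Intersection: (-3, 0, -2) + 1·(-3, 0, -1) = (-6, 0, -3).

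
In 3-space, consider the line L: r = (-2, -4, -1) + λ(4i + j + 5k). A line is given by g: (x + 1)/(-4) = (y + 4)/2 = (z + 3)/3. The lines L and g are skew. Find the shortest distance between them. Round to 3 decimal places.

g has direction (-4, 2, 3) through (-1, -4, -3).
Common perpendicular direction n = (4, 1, 5) × (-4, 2, 3) = (-7, -32, 12).
With w = (-1, -4, -3) − (-2, -4, -1) = (1, 0, -2), w · n = -31.
Distance = |w · n| / |n| = |-31| / √1217 ≈ 0.889.

0.889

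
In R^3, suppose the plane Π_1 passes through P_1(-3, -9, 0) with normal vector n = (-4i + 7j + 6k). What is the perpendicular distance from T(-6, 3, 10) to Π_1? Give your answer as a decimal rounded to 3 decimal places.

15.523

Π_1: n·r = n·P_1 gives -4x + 7y + 6z = -51.
n·T − d = (-4)·(-6) + (7)·(3) + (6)·(10) − (-51) = 156; |n| = √101.
Distance = |156| / √101 = 156/√101 ≈ 15.523.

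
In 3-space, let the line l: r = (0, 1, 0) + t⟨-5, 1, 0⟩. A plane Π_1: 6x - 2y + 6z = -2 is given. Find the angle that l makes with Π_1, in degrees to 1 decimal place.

sin θ = |n·v| / (|n||v|) = |-32| / (√76 · √26) = 0.71987.
θ ≈ 46.0°.

46.0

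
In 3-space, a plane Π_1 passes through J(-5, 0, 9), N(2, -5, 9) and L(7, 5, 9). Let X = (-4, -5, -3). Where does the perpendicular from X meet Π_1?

(-4, -5, 9)

JN = (7, -5, 0), JL = (12, 5, 0); a normal to Π_1 is JN × JL = (0, 0, 95).
Using J: Π_1 has equation 95z = 855.
Foot = X − λn with λ = (n·X − d)/|n|² = (-285 − 855)/9025 = -12/95.
Foot = (-4, -5, -3) − (-12/95)·(0, 0, 95) = (-4, -5, 9).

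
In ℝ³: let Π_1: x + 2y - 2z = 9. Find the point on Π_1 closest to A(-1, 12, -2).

(-3, 8, 2)

Foot = A − λn with λ = (n·A − d)/|n|² = (27 − 9)/9 = 2.
Foot = (-1, 12, -2) − 2·(1, 2, -2) = (-3, 8, 2).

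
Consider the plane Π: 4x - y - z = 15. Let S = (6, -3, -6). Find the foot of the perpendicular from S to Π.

Foot = S − λn with λ = (n·S − d)/|n|² = (33 − 15)/18 = 1.
Foot = (6, -3, -6) − 1·(4, -1, -1) = (2, -2, -5).

(2, -2, -5)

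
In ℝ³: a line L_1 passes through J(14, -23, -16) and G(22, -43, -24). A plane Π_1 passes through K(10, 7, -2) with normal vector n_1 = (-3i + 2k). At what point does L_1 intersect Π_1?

A direction vector for L_1 is G − J = (8, -20, -8).
Π_1: n_1·r = n_1·K gives -3x + 2z = -34.
Substitute r = (14, -23, -16) + t(8, -20, -8) into the plane: -74 + (-40)t = -34, so t = -1.
Intersection: (14, -23, -16) + (-1)·(8, -20, -8) = (6, -3, -8).

(6, -3, -8)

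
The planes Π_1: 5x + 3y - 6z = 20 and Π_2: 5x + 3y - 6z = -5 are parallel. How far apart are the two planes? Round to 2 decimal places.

Same normal n = (5, 3, -6) with |n| = √70; distance = |20 − (-5)| / |n| = 25/√70 ≈ 2.99.

2.99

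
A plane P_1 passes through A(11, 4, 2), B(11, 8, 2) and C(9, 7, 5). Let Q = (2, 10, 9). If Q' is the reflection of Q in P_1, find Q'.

AB = (0, 4, 0), AC = (-2, 3, 3); a normal to P_1 is AB × AC = (12, 0, 8).
Using A: P_1 has equation 12x + 8z = 148.
λ = (n·Q − d)/|n|² = (96 − 148)/208 = -1/4.
Reflection = Q − 2λn = (2, 10, 9) − (-1/2)·(12, 0, 8) = (8, 10, 13).

(8, 10, 13)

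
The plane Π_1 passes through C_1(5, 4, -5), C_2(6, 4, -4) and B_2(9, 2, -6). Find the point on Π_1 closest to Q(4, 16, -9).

C_1C_2 = (1, 0, 1), C_1B_2 = (4, -2, -1); a normal to Π_1 is C_1C_2 × C_1B_2 = (2, 5, -2).
Using C_1: Π_1 has equation 2x + 5y - 2z = 40.
Foot = Q − λn with λ = (n·Q − d)/|n|² = (106 − 40)/33 = 2.
Foot = (4, 16, -9) − 2·(2, 5, -2) = (0, 6, -5).

(0, 6, -5)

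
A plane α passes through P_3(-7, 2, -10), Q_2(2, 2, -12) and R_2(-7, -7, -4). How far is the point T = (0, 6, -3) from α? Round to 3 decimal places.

P_3Q_2 = (9, 0, -2), P_3R_2 = (0, -9, 6); a normal to α is P_3Q_2 × P_3R_2 = (-18, -54, -81).
Using P_3: α has equation -18x - 54y - 81z = 828.
n·T − d = (-18)·(0) + (-54)·(6) + (-81)·(-3) − 828 = -909; |n| = √9801.
Distance = |-909| / √9801 = 909/√9801 ≈ 9.182.

9.182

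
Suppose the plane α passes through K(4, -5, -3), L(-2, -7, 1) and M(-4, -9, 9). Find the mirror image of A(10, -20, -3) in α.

KL = (-6, -2, 4), KM = (-8, -4, 12); a normal to α is KL × KM = (-8, 40, 8).
Using K: α has equation -8x + 40y + 8z = -256.
λ = (n·A − d)/|n|² = (-904 − (-256))/1728 = -3/8.
Reflection = A − 2λn = (10, -20, -3) − (-3/4)·(-8, 40, 8) = (4, 10, 3).

(4, 10, 3)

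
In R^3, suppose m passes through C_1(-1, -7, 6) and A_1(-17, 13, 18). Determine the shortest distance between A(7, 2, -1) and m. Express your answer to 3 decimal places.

13.882

A direction vector for m is A_1 − C_1 = (-16, 20, 12).
Taking (-1, -7, 6) on m with direction v = (-16, 20, 12): w = A − (-1, -7, 6) = (8, 9, -7), and w × v = (248, 16, 304).
Distance = |w × v| / |v| = √154176 / √800 ≈ 13.882.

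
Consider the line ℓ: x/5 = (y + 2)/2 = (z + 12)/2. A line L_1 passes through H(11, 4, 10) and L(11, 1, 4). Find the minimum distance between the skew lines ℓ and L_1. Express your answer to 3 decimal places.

ℓ has direction (5, 2, 2) through (0, -2, -12).
A direction vector for L_1 is L − H = (0, -3, -6).
Common perpendicular direction n = (5, 2, 2) × (0, -3, -6) = (-6, 30, -15).
With w = (11, 4, 10) − (0, -2, -12) = (11, 6, 22), w · n = -216.
Distance = |w · n| / |n| = |-216| / √1161 ≈ 6.339.

6.339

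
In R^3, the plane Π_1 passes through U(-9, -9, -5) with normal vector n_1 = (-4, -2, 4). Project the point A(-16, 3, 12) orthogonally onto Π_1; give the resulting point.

(-8, 7, 4)

Π_1: n_1·r = n_1·U gives -4x - 2y + 4z = 34.
Foot = A − λn with λ = (n·A − d)/|n|² = (106 − 34)/36 = 2.
Foot = (-16, 3, 12) − 2·(-4, -2, 4) = (-8, 7, 4).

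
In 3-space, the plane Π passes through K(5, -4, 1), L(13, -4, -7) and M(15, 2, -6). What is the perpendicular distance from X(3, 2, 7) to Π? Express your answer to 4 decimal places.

0.6667

KL = (8, 0, -8), KM = (10, 6, -7); a normal to Π is KL × KM = (48, -24, 48).
Using K: Π has equation 48x - 24y + 48z = 384.
n·X − d = (48)·(3) + (-24)·(2) + (48)·(7) − 384 = 48; |n| = √5184.
Distance = |48| / √5184 = 48/√5184 ≈ 0.6667.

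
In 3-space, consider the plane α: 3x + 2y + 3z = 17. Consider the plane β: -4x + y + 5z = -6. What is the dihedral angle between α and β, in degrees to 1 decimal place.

80.5

cos θ = |n₁·n₂| / (|n₁||n₂|) = |5| / (√22 · √42).
θ = arccos(0.16449) ≈ 80.5°.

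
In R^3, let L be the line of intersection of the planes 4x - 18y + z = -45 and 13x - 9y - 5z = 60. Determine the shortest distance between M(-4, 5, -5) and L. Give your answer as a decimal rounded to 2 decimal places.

Direction of L: (4, -18, 1) × (13, -9, -5) = (99, 33, 198).
A point on L: solving the two plane equations with x = 4 gives (4, 3, -7).
Taking (4, 3, -7) on L with direction v = (99, 33, 198): w = M − (4, 3, -7) = (-8, 2, 2), and w × v = (330, 1782, -462).
Distance = |w × v| / |v| = √3497868 / √50094 ≈ 8.36.

8.36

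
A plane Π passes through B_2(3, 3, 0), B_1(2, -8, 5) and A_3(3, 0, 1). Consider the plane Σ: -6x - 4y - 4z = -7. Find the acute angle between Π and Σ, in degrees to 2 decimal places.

17.95

B_2B_1 = (-1, -11, 5), B_2A_3 = (0, -3, 1); a normal to Π is B_2B_1 × B_2A_3 = (4, 1, 3).
Using B_2: Π has equation 4x + y + 3z = 15.
cos θ = |n₁·n₂| / (|n₁||n₂|) = |-40| / (√26 · √68).
θ = arccos(0.95130) ≈ 17.95°.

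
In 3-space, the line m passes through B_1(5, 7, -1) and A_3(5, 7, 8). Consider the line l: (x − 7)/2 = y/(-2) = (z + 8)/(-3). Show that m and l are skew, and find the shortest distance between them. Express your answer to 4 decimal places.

A direction vector for m is A_3 − B_1 = (0, 0, 9).
l has direction (2, -2, -3) through (7, 0, -8).
Common perpendicular direction n = (0, 0, 9) × (2, -2, -3) = (18, 18, 0).
With w = (7, 0, -8) − (5, 7, -1) = (2, -7, -7), w · n = -90.
Since n ≠ 0 the lines are not parallel, and w · n = -90 ≠ 0 so they do not intersect; hence they are skew.
Distance = |w · n| / |n| = |-90| / √648 ≈ 3.5355.

3.5355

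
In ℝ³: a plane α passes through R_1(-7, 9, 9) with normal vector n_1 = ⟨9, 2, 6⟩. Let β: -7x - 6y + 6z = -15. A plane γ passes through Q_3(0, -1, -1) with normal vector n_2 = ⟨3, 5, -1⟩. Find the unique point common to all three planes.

(3, -3, -2)

α: n_1·r = n_1·R_1 gives 9x + 2y + 6z = 9.
γ: n_2·r = n_2·Q_3 gives 3x + 5y - z = -4.
Solving the 3×3 linear system 9x + 2y + 6z = 9, -7x - 6y + 6z = -15, 3x + 5y - z = -4 (e.g. by elimination or Cramer's rule, determinant = -296) gives (3, -3, -2).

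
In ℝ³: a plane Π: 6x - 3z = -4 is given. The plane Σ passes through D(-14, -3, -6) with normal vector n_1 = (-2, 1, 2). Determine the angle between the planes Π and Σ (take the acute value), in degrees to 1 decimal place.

26.6

Σ: n_1·r = n_1·D gives -2x + y + 2z = 13.
cos θ = |n₁·n₂| / (|n₁||n₂|) = |-18| / (√45 · √9).
θ = arccos(0.89443) ≈ 26.6°.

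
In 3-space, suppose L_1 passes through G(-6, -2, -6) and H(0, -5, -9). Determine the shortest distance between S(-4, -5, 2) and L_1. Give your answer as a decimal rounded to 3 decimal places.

8.765

A direction vector for L_1 is H − G = (6, -3, -3).
Taking (-6, -2, -6) on L_1 with direction v = (6, -3, -3): w = S − (-6, -2, -6) = (2, -3, 8), and w × v = (33, 54, 12).
Distance = |w × v| / |v| = √4149 / √54 ≈ 8.765.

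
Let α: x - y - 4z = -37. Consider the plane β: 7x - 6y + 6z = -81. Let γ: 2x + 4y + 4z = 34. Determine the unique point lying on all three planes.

(-9, 8, 5)

Solving the 3×3 linear system x - y - 4z = -37, 7x - 6y + 6z = -81, 2x + 4y + 4z = 34 (e.g. by elimination or Cramer's rule, determinant = -192) gives (-9, 8, 5).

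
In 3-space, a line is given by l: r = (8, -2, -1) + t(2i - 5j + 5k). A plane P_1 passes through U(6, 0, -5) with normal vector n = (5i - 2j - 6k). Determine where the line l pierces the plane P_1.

(6, 3, -6)

P_1: n·r = n·U gives 5x - 2y - 6z = 60.
Substitute r = (8, -2, -1) + t(2, -5, 5) into the plane: 50 + (-10)t = 60, so t = -1.
Intersection: (8, -2, -1) + (-1)·(2, -5, 5) = (6, 3, -6).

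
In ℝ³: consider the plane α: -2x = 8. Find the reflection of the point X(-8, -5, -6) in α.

λ = (n·X − d)/|n|² = (16 − 8)/4 = 2.
Reflection = X − 2λn = (-8, -5, -6) − 4·(-2, 0, 0) = (0, -5, -6).

(0, -5, -6)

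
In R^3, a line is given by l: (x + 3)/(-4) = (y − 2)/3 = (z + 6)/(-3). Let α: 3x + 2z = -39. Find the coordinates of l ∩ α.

l has direction (-4, 3, -3) through (-3, 2, -6).
Substitute r = (-3, 2, -6) + t(-4, 3, -3) into the plane: -21 + (-18)t = -39, so t = 1.
Intersection: (-3, 2, -6) + 1·(-4, 3, -3) = (-7, 5, -9).

(-7, 5, -9)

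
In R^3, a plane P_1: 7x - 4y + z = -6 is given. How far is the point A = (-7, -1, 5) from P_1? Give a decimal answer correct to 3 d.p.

n·A − d = (7)·(-7) + (-4)·(-1) + (1)·(5) − (-6) = -34; |n| = √66.
Distance = |-34| / √66 = 34/√66 ≈ 4.185.

4.185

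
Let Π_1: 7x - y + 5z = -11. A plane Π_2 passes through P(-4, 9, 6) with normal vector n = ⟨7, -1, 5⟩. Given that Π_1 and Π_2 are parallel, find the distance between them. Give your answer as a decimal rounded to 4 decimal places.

0.4619

Π_2: n·r = n·P gives 7x - y + 5z = -7.
Same normal n = (7, -1, 5) with |n| = √75; distance = |-11 − (-7)| / |n| = 4/√75 ≈ 0.4619.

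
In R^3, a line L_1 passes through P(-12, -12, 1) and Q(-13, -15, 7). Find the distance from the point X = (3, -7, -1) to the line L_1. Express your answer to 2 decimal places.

14.69

A direction vector for L_1 is Q − P = (-1, -3, 6).
Taking (-12, -12, 1) on L_1 with direction v = (-1, -3, 6): w = X − (-12, -12, 1) = (15, 5, -2), and w × v = (24, -88, -40).
Distance = |w × v| / |v| = √9920 / √46 ≈ 14.69.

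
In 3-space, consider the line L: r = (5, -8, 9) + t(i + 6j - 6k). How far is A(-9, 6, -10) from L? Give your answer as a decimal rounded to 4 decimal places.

Taking (5, -8, 9) on L with direction v = (1, 6, -6): w = A − (5, -8, 9) = (-14, 14, -19), and w × v = (30, -103, -98).
Distance = |w × v| / |v| = √21113 / √73 ≈ 17.0064.

17.0064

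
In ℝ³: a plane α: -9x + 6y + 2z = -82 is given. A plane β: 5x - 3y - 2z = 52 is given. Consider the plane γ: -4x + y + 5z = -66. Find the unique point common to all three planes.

Solving the 3×3 linear system -9x + 6y + 2z = -82, 5x - 3y - 2z = 52, -4x + y + 5z = -66 (e.g. by elimination or Cramer's rule, determinant = 1) gives (6, -2, -8).

(6, -2, -8)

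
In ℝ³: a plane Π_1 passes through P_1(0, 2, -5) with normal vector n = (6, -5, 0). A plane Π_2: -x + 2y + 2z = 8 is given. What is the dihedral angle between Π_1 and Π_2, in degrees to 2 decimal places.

46.93

Π_1: n·r = n·P_1 gives 6x - 5y = -10.
cos θ = |n₁·n₂| / (|n₁||n₂|) = |-16| / (√61 · √9).
θ = arccos(0.68286) ≈ 46.93°.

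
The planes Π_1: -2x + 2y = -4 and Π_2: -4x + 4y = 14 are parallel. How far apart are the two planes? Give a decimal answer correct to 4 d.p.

3.8891

Rescale Π_2 by 1/2: -2x + 2y = 7. Then distance = |-4 − 7| / √8 ≈ 3.8891.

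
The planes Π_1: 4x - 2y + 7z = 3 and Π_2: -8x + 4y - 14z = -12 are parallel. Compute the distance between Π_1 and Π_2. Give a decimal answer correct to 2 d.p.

Rescale Π_2 by 1/(-2): 4x - 2y + 7z = 6. Then distance = |3 − 6| / √69 ≈ 0.36.

0.36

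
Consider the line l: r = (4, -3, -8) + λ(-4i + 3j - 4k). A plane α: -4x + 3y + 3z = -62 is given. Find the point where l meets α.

(8, -6, -4)

Substitute r = (4, -3, -8) + t(-4, 3, -4) into the plane: -49 + 13t = -62, so t = -1.
Intersection: (4, -3, -8) + (-1)·(-4, 3, -4) = (8, -6, -4).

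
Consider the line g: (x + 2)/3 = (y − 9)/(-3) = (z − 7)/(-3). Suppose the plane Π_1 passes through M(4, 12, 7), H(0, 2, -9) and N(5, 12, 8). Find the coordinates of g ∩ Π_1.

(10, -3, -5)

g has direction (3, -3, -3) through (-2, 9, 7).
MH = (-4, -10, -16), MN = (1, 0, 1); a normal to Π_1 is MH × MN = (-10, -12, 10).
Using M: Π_1 has equation -10x - 12y + 10z = -114.
Substitute r = (-2, 9, 7) + t(3, -3, -3) into the plane: -18 + (-24)t = -114, so t = 4.
Intersection: (-2, 9, 7) + 4·(3, -3, -3) = (10, -3, -5).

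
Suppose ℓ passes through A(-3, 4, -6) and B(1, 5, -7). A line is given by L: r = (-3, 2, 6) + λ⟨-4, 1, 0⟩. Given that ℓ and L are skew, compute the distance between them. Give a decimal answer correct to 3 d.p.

A direction vector for ℓ is B − A = (4, 1, -1).
Common perpendicular direction n = (4, 1, -1) × (-4, 1, 0) = (1, 4, 8).
With w = (-3, 2, 6) − (-3, 4, -6) = (0, -2, 12), w · n = 88.
Distance = |w · n| / |n| = |88| / √81 ≈ 9.778.

9.778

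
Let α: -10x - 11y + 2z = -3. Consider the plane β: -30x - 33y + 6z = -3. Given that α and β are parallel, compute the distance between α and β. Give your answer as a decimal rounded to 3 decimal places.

0.133

Rescale β by 1/3: -10x - 11y + 2z = -1. Then distance = |-3 − (-1)| / √225 ≈ 0.133.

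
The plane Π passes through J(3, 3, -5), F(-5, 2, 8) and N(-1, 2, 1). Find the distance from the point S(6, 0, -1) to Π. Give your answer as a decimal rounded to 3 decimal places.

JF = (-8, -1, 13), JN = (-4, -1, 6); a normal to Π is JF × JN = (7, -4, 4).
Using J: Π has equation 7x - 4y + 4z = -11.
n·S − d = (7)·(6) + (-4)·(0) + (4)·(-1) − (-11) = 49; |n| = √81.
Distance = |49| / √81 = 49/√81 ≈ 5.444.

5.444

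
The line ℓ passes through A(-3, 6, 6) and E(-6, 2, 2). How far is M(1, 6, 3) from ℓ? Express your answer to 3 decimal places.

A direction vector for ℓ is E − A = (-3, -4, -4).
Taking (-3, 6, 6) on ℓ with direction v = (-3, -4, -4): w = M − (-3, 6, 6) = (4, 0, -3), and w × v = (-12, 25, -16).
Distance = |w × v| / |v| = √1025 / √41 ≈ 5.000.

5.000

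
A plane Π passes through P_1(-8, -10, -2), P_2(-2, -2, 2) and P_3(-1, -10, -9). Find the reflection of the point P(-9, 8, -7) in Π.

(7, -12, 9)

P_1P_2 = (6, 8, 4), P_1P_3 = (7, 0, -7); a normal to Π is P_1P_2 × P_1P_3 = (-56, 70, -56).
Using P_1: Π has equation -56x + 70y - 56z = -140.
λ = (n·P − d)/|n|² = (1456 − (-140))/11172 = 1/7.
Reflection = P − 2λn = (-9, 8, -7) − (2/7)·(-56, 70, -56) = (7, -12, 9).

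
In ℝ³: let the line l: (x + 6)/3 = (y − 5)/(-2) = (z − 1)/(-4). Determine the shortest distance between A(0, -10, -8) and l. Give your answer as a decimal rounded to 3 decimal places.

l has direction (3, -2, -4) through (-6, 5, 1).
Taking (-6, 5, 1) on l with direction v = (3, -2, -4): w = A − (-6, 5, 1) = (6, -15, -9), and w × v = (42, -3, 33).
Distance = |w × v| / |v| = √2862 / √29 ≈ 9.934.

9.934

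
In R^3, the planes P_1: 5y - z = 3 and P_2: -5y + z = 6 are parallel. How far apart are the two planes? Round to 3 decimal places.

1.765

Rescale P_2 by 1/(-1): 5y - z = -6. Then distance = |3 − (-6)| / √26 ≈ 1.765.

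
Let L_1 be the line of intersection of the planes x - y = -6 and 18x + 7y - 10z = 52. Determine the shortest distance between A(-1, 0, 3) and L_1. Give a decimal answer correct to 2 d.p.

7.20

Direction of L_1: (1, -1, 0) × (18, 7, -10) = (10, 10, 25).
A point on L_1: solving the two plane equations with x = 0 gives (0, 6, -1).
Taking (0, 6, -1) on L_1 with direction v = (10, 10, 25): w = A − (0, 6, -1) = (-1, -6, 4), and w × v = (-190, 65, 50).
Distance = |w × v| / |v| = √42825 / √825 ≈ 7.20.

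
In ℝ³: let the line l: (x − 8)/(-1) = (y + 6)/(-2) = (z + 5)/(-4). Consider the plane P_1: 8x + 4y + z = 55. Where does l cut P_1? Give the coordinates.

l has direction (-1, -2, -4) through (8, -6, -5).
Substitute r = (8, -6, -5) + t(-1, -2, -4) into the plane: 35 + (-20)t = 55, so t = -1.
Intersection: (8, -6, -5) + (-1)·(-1, -2, -4) = (9, -4, -1).

(9, -4, -1)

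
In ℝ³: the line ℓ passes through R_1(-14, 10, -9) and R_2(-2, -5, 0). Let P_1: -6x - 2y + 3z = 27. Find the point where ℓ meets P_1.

(-6, 0, -3)

A direction vector for ℓ is R_2 − R_1 = (12, -15, 9).
Substitute r = (-14, 10, -9) + t(12, -15, 9) into the plane: 37 + (-15)t = 27, so t = 2/3.
Intersection: (-14, 10, -9) + (2/3)·(12, -15, 9) = (-6, 0, -3).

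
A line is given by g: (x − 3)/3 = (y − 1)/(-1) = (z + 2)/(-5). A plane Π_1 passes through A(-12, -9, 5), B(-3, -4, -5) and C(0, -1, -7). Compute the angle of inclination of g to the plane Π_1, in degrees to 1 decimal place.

g has direction (3, -1, -5) through (3, 1, -2).
AB = (9, 5, -10), AC = (12, 8, -12); a normal to Π_1 is AB × AC = (20, -12, 12).
Using A: Π_1 has equation 20x - 12y + 12z = -72.
sin θ = |n·v| / (|n||v|) = |12| / (√688 · √35) = 0.07733.
θ ≈ 4.4°.

4.4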